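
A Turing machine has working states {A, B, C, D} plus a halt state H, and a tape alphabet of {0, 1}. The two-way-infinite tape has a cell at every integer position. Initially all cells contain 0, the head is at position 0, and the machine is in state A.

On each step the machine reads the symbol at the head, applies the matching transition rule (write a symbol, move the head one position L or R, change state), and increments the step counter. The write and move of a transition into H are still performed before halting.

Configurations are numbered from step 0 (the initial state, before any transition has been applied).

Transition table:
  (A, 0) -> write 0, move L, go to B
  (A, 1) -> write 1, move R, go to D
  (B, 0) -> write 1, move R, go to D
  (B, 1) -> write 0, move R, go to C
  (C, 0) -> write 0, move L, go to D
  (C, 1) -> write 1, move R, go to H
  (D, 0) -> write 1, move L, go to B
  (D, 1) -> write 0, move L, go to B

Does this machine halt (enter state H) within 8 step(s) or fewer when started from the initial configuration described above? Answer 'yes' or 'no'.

Step 1: in state A at pos 0, read 0 -> (A,0)->write 0,move L,goto B. Now: state=B, head=-1, tape[-2..1]=0000 (head:  ^)
Step 2: in state B at pos -1, read 0 -> (B,0)->write 1,move R,goto D. Now: state=D, head=0, tape[-2..1]=0100 (head:   ^)
Step 3: in state D at pos 0, read 0 -> (D,0)->write 1,move L,goto B. Now: state=B, head=-1, tape[-2..1]=0110 (head:  ^)
Step 4: in state B at pos -1, read 1 -> (B,1)->write 0,move R,goto C. Now: state=C, head=0, tape[-2..1]=0010 (head:   ^)
Step 5: in state C at pos 0, read 1 -> (C,1)->write 1,move R,goto H. Now: state=H, head=1, tape[-2..2]=00100 (head:    ^)
State H reached at step 5; 5 <= 8 -> yes

Answer: yes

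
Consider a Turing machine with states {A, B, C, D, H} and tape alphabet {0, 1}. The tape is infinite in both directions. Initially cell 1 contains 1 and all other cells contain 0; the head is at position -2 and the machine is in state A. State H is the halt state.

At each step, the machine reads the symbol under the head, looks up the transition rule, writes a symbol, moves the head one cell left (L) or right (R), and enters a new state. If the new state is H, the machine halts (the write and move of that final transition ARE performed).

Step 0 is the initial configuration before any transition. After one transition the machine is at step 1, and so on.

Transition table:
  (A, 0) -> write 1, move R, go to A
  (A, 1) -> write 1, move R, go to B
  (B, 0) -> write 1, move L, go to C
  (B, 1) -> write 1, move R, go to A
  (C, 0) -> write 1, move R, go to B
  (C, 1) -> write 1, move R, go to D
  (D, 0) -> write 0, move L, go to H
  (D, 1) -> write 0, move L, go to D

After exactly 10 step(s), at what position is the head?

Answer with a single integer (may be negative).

Step 1: in state A at pos -2, read 0 -> (A,0)->write 1,move R,goto A. Now: state=A, head=-1, tape[-3..2]=010010 (head:   ^)
Step 2: in state A at pos -1, read 0 -> (A,0)->write 1,move R,goto A. Now: state=A, head=0, tape[-3..2]=011010 (head:    ^)
Step 3: in state A at pos 0, read 0 -> (A,0)->write 1,move R,goto A. Now: state=A, head=1, tape[-3..2]=011110 (head:     ^)
Step 4: in state A at pos 1, read 1 -> (A,1)->write 1,move R,goto B. Now: state=B, head=2, tape[-3..3]=0111100 (head:      ^)
Step 5: in state B at pos 2, read 0 -> (B,0)->write 1,move L,goto C. Now: state=C, head=1, tape[-3..3]=0111110 (head:     ^)
Step 6: in state C at pos 1, read 1 -> (C,1)->write 1,move R,goto D. Now: state=D, head=2, tape[-3..3]=0111110 (head:      ^)
Step 7: in state D at pos 2, read 1 -> (D,1)->write 0,move L,goto D. Now: state=D, head=1, tape[-3..3]=0111100 (head:     ^)
Step 8: in state D at pos 1, read 1 -> (D,1)->write 0,move L,goto D. Now: state=D, head=0, tape[-3..3]=0111000 (head:    ^)
Step 9: in state D at pos 0, read 1 -> (D,1)->write 0,move L,goto D. Now: state=D, head=-1, tape[-3..3]=0110000 (head:   ^)
Step 10: in state D at pos -1, read 1 -> (D,1)->write 0,move L,goto D. Now: state=D, head=-2, tape[-3..3]=0100000 (head:  ^)

Answer: -2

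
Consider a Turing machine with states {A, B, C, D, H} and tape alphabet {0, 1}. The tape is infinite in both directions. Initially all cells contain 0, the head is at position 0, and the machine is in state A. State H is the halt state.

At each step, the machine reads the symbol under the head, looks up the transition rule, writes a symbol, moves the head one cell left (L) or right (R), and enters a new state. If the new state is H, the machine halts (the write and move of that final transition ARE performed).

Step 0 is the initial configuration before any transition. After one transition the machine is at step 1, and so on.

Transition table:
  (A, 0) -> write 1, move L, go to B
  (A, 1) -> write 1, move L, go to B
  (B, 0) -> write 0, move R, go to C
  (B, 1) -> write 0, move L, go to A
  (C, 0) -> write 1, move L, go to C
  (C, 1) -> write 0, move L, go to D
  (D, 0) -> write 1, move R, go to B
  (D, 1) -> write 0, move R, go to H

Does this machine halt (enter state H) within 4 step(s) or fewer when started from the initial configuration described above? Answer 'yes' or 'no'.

Answer: no

Derivation:
Step 1: in state A at pos 0, read 0 -> (A,0)->write 1,move L,goto B. Now: state=B, head=-1, tape[-2..1]=0010 (head:  ^)
Step 2: in state B at pos -1, read 0 -> (B,0)->write 0,move R,goto C. Now: state=C, head=0, tape[-2..1]=0010 (head:   ^)
Step 3: in state C at pos 0, read 1 -> (C,1)->write 0,move L,goto D. Now: state=D, head=-1, tape[-2..1]=0000 (head:  ^)
Step 4: in state D at pos -1, read 0 -> (D,0)->write 1,move R,goto B. Now: state=B, head=0, tape[-2..1]=0100 (head:   ^)
After 4 step(s): state = B (not H) -> not halted within 4 -> no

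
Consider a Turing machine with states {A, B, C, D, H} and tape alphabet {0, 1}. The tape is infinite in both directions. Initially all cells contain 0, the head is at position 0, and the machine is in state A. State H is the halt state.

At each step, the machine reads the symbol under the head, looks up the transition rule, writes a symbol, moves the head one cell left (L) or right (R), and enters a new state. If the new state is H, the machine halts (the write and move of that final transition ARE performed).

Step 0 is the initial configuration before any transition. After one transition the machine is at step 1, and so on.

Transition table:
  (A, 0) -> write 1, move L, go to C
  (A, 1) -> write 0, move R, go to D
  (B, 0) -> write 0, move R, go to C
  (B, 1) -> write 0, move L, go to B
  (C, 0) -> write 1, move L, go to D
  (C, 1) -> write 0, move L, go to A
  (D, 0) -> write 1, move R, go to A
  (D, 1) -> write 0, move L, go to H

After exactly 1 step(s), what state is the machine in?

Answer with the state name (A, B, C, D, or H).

Answer: C

Derivation:
Step 1: in state A at pos 0, read 0 -> (A,0)->write 1,move L,goto C. Now: state=C, head=-1, tape[-2..1]=0010 (head:  ^)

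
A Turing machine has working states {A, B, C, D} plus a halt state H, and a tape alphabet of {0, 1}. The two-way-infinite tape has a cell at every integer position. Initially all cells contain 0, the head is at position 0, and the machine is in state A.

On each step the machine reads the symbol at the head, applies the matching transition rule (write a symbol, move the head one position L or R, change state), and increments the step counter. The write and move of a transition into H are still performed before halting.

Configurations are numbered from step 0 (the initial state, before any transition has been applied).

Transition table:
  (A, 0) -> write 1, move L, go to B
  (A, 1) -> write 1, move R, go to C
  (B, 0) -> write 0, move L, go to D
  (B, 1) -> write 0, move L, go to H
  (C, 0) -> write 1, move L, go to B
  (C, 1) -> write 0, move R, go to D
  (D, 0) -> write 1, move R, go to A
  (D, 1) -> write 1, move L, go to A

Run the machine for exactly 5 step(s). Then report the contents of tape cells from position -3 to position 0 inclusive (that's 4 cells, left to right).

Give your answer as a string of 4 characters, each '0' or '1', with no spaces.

Answer: 0011

Derivation:
Step 1: in state A at pos 0, read 0 -> (A,0)->write 1,move L,goto B. Now: state=B, head=-1, tape[-2..1]=0010 (head:  ^)
Step 2: in state B at pos -1, read 0 -> (B,0)->write 0,move L,goto D. Now: state=D, head=-2, tape[-3..1]=00010 (head:  ^)
Step 3: in state D at pos -2, read 0 -> (D,0)->write 1,move R,goto A. Now: state=A, head=-1, tape[-3..1]=01010 (head:   ^)
Step 4: in state A at pos -1, read 0 -> (A,0)->write 1,move L,goto B. Now: state=B, head=-2, tape[-3..1]=01110 (head:  ^)
Step 5: in state B at pos -2, read 1 -> (B,1)->write 0,move L,goto H. Now: state=H, head=-3, tape[-4..1]=000110 (head:  ^)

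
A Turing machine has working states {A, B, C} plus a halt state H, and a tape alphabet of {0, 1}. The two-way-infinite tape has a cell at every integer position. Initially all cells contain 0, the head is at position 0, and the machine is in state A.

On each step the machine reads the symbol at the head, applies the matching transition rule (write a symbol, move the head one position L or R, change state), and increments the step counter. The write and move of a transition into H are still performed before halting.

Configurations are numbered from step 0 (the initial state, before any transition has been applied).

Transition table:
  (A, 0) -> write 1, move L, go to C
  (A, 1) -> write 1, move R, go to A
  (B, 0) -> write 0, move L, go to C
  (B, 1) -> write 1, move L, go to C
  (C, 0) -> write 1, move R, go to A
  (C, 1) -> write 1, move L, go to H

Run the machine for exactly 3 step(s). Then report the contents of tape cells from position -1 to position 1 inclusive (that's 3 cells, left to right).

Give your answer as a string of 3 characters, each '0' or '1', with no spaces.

Answer: 110

Derivation:
Step 1: in state A at pos 0, read 0 -> (A,0)->write 1,move L,goto C. Now: state=C, head=-1, tape[-2..1]=0010 (head:  ^)
Step 2: in state C at pos -1, read 0 -> (C,0)->write 1,move R,goto A. Now: state=A, head=0, tape[-2..1]=0110 (head:   ^)
Step 3: in state A at pos 0, read 1 -> (A,1)->write 1,move R,goto A. Now: state=A, head=1, tape[-2..2]=01100 (head:    ^)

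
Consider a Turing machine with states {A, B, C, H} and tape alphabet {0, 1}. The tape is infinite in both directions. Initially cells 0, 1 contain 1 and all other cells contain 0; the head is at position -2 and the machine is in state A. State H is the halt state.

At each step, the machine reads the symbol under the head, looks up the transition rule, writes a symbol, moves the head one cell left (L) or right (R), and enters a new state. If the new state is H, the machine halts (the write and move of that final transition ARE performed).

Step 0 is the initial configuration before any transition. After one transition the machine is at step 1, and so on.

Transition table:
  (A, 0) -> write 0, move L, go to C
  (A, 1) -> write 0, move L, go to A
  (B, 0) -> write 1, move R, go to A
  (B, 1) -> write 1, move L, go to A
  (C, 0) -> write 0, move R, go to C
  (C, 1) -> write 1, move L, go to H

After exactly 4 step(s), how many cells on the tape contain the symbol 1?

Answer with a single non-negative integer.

Step 1: in state A at pos -2, read 0 -> (A,0)->write 0,move L,goto C. Now: state=C, head=-3, tape[-4..2]=0000110 (head:  ^)
Step 2: in state C at pos -3, read 0 -> (C,0)->write 0,move R,goto C. Now: state=C, head=-2, tape[-4..2]=0000110 (head:   ^)
Step 3: in state C at pos -2, read 0 -> (C,0)->write 0,move R,goto C. Now: state=C, head=-1, tape[-4..2]=0000110 (head:    ^)
Step 4: in state C at pos -1, read 0 -> (C,0)->write 0,move R,goto C. Now: state=C, head=0, tape[-4..2]=0000110 (head:     ^)
Cells containing 1 after step 4: {0, 1} -> 2 cell(s)

Answer: 2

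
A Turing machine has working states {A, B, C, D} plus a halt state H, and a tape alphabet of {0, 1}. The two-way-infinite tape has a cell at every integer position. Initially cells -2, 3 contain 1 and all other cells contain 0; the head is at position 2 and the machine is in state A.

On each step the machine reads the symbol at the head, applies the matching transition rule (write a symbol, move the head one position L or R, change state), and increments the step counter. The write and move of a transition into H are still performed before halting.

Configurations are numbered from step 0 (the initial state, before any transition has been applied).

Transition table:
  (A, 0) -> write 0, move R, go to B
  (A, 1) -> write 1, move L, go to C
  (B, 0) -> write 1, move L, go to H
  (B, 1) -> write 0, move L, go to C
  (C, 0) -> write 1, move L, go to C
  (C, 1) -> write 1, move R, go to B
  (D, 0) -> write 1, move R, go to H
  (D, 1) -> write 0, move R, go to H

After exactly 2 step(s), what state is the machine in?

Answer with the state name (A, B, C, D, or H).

Answer: C

Derivation:
Step 1: in state A at pos 2, read 0 -> (A,0)->write 0,move R,goto B. Now: state=B, head=3, tape[-3..4]=01000010 (head:       ^)
Step 2: in state B at pos 3, read 1 -> (B,1)->write 0,move L,goto C. Now: state=C, head=2, tape[-3..4]=01000000 (head:      ^)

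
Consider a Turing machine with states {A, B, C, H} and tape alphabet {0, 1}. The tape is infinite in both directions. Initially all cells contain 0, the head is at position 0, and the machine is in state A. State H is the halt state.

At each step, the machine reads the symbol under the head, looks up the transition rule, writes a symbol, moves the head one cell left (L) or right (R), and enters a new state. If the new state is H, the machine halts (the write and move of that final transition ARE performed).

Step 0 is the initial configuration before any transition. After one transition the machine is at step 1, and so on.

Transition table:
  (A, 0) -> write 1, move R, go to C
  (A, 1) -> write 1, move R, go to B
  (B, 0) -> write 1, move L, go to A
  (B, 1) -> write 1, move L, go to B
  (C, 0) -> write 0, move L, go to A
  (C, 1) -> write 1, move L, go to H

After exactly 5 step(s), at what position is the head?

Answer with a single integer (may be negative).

Answer: 1

Derivation:
Step 1: in state A at pos 0, read 0 -> (A,0)->write 1,move R,goto C. Now: state=C, head=1, tape[-1..2]=0100 (head:   ^)
Step 2: in state C at pos 1, read 0 -> (C,0)->write 0,move L,goto A. Now: state=A, head=0, tape[-1..2]=0100 (head:  ^)
Step 3: in state A at pos 0, read 1 -> (A,1)->write 1,move R,goto B. Now: state=B, head=1, tape[-1..2]=0100 (head:   ^)
Step 4: in state B at pos 1, read 0 -> (B,0)->write 1,move L,goto A. Now: state=A, head=0, tape[-1..2]=0110 (head:  ^)
Step 5: in state A at pos 0, read 1 -> (A,1)->write 1,move R,goto B. Now: state=B, head=1, tape[-1..2]=0110 (head:   ^)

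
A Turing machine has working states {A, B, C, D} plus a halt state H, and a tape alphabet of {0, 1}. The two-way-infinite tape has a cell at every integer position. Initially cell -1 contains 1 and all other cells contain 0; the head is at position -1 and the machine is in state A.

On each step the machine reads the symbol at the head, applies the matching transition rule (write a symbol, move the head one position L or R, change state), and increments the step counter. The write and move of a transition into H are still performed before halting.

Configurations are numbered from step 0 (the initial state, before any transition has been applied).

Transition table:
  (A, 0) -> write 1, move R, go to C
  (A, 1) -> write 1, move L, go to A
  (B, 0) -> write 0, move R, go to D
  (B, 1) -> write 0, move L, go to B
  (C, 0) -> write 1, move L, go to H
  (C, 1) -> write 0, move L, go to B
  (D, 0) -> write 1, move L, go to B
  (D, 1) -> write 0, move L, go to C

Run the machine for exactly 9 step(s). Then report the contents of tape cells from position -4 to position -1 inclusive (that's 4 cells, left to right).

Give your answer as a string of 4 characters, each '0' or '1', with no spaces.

Answer: 0100

Derivation:
Step 1: in state A at pos -1, read 1 -> (A,1)->write 1,move L,goto A. Now: state=A, head=-2, tape[-3..0]=0010 (head:  ^)
Step 2: in state A at pos -2, read 0 -> (A,0)->write 1,move R,goto C. Now: state=C, head=-1, tape[-3..0]=0110 (head:   ^)
Step 3: in state C at pos -1, read 1 -> (C,1)->write 0,move L,goto B. Now: state=B, head=-2, tape[-3..0]=0100 (head:  ^)
Step 4: in state B at pos -2, read 1 -> (B,1)->write 0,move L,goto B. Now: state=B, head=-3, tape[-4..0]=00000 (head:  ^)
Step 5: in state B at pos -3, read 0 -> (B,0)->write 0,move R,goto D. Now: state=D, head=-2, tape[-4..0]=00000 (head:   ^)
Step 6: in state D at pos -2, read 0 -> (D,0)->write 1,move L,goto B. Now: state=B, head=-3, tape[-4..0]=00100 (head:  ^)
Step 7: in state B at pos -3, read 0 -> (B,0)->write 0,move R,goto D. Now: state=D, head=-2, tape[-4..0]=00100 (head:   ^)
Step 8: in state D at pos -2, read 1 -> (D,1)->write 0,move L,goto C. Now: state=C, head=-3, tape[-4..0]=00000 (head:  ^)
Step 9: in state C at pos -3, read 0 -> (C,0)->write 1,move L,goto H. Now: state=H, head=-4, tape[-5..0]=001000 (head:  ^)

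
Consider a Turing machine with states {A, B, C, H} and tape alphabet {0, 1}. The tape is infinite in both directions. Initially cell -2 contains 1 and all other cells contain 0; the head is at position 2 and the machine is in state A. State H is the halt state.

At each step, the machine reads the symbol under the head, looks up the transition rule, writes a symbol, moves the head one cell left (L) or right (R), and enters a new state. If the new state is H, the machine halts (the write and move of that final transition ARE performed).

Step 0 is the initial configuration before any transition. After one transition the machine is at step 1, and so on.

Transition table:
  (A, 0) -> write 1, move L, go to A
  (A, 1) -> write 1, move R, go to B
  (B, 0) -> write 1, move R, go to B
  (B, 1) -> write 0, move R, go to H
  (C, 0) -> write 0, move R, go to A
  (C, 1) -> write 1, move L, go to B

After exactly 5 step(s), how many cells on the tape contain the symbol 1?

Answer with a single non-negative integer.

Answer: 5

Derivation:
Step 1: in state A at pos 2, read 0 -> (A,0)->write 1,move L,goto A. Now: state=A, head=1, tape[-3..3]=0100010 (head:     ^)
Step 2: in state A at pos 1, read 0 -> (A,0)->write 1,move L,goto A. Now: state=A, head=0, tape[-3..3]=0100110 (head:    ^)
Step 3: in state A at pos 0, read 0 -> (A,0)->write 1,move L,goto A. Now: state=A, head=-1, tape[-3..3]=0101110 (head:   ^)
Step 4: in state A at pos -1, read 0 -> (A,0)->write 1,move L,goto A. Now: state=A, head=-2, tape[-3..3]=0111110 (head:  ^)
Step 5: in state A at pos -2, read 1 -> (A,1)->write 1,move R,goto B. Now: state=B, head=-1, tape[-3..3]=0111110 (head:   ^)
Cells containing 1 after step 5: {-2, -1, 0, 1, 2} -> 5 cell(s)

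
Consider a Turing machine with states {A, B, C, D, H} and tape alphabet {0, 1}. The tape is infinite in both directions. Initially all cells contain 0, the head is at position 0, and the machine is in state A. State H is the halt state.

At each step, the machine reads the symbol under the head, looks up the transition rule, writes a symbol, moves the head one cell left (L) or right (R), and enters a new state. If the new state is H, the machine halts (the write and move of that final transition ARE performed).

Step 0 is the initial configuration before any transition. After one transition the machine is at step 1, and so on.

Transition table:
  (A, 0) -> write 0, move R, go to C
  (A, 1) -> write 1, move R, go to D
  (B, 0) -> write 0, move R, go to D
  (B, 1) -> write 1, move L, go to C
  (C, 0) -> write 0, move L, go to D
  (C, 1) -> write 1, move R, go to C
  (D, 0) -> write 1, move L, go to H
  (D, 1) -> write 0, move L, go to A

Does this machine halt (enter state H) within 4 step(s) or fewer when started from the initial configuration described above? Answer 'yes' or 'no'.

Answer: yes

Derivation:
Step 1: in state A at pos 0, read 0 -> (A,0)->write 0,move R,goto C. Now: state=C, head=1, tape[-1..2]=0000 (head:   ^)
Step 2: in state C at pos 1, read 0 -> (C,0)->write 0,move L,goto D. Now: state=D, head=0, tape[-1..2]=0000 (head:  ^)
Step 3: in state D at pos 0, read 0 -> (D,0)->write 1,move L,goto H. Now: state=H, head=-1, tape[-2..2]=00100 (head:  ^)
State H reached at step 3; 3 <= 4 -> yes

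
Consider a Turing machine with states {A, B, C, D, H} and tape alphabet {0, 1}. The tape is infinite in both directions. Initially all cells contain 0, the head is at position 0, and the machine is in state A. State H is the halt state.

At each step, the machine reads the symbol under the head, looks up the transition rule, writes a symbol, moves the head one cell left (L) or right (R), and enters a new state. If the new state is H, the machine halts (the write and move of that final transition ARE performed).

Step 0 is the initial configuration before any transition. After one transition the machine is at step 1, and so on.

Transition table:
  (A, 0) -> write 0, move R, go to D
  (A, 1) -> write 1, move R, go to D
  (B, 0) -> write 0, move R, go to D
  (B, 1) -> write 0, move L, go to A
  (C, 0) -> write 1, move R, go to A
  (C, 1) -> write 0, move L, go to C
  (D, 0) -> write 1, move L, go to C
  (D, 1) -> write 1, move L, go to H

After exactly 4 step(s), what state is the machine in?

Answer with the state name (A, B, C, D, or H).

Answer: D

Derivation:
Step 1: in state A at pos 0, read 0 -> (A,0)->write 0,move R,goto D. Now: state=D, head=1, tape[-1..2]=0000 (head:   ^)
Step 2: in state D at pos 1, read 0 -> (D,0)->write 1,move L,goto C. Now: state=C, head=0, tape[-1..2]=0010 (head:  ^)
Step 3: in state C at pos 0, read 0 -> (C,0)->write 1,move R,goto A. Now: state=A, head=1, tape[-1..2]=0110 (head:   ^)
Step 4: in state A at pos 1, read 1 -> (A,1)->write 1,move R,goto D. Now: state=D, head=2, tape[-1..3]=01100 (head:    ^)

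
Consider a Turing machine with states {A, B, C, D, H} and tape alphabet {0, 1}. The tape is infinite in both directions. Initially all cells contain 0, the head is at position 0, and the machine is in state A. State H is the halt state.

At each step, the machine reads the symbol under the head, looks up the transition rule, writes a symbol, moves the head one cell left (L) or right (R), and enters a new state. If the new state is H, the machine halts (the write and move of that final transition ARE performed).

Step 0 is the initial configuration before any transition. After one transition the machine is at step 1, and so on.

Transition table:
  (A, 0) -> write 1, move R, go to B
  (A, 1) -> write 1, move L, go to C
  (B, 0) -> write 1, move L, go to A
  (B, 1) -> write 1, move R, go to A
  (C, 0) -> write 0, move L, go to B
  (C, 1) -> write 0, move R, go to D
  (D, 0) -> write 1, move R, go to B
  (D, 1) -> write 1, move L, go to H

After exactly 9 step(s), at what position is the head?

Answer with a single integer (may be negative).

Answer: 1

Derivation:
Step 1: in state A at pos 0, read 0 -> (A,0)->write 1,move R,goto B. Now: state=B, head=1, tape[-1..2]=0100 (head:   ^)
Step 2: in state B at pos 1, read 0 -> (B,0)->write 1,move L,goto A. Now: state=A, head=0, tape[-1..2]=0110 (head:  ^)
Step 3: in state A at pos 0, read 1 -> (A,1)->write 1,move L,goto C. Now: state=C, head=-1, tape[-2..2]=00110 (head:  ^)
Step 4: in state C at pos -1, read 0 -> (C,0)->write 0,move L,goto B. Now: state=B, head=-2, tape[-3..2]=000110 (head:  ^)
Step 5: in state B at pos -2, read 0 -> (B,0)->write 1,move L,goto A. Now: state=A, head=-3, tape[-4..2]=0010110 (head:  ^)
Step 6: in state A at pos -3, read 0 -> (A,0)->write 1,move R,goto B. Now: state=B, head=-2, tape[-4..2]=0110110 (head:   ^)
Step 7: in state B at pos -2, read 1 -> (B,1)->write 1,move R,goto A. Now: state=A, head=-1, tape[-4..2]=0110110 (head:    ^)
Step 8: in state A at pos -1, read 0 -> (A,0)->write 1,move R,goto B. Now: state=B, head=0, tape[-4..2]=0111110 (head:     ^)
Step 9: in state B at pos 0, read 1 -> (B,1)->write 1,move R,goto A. Now: state=A, head=1, tape[-4..2]=0111110 (head:      ^)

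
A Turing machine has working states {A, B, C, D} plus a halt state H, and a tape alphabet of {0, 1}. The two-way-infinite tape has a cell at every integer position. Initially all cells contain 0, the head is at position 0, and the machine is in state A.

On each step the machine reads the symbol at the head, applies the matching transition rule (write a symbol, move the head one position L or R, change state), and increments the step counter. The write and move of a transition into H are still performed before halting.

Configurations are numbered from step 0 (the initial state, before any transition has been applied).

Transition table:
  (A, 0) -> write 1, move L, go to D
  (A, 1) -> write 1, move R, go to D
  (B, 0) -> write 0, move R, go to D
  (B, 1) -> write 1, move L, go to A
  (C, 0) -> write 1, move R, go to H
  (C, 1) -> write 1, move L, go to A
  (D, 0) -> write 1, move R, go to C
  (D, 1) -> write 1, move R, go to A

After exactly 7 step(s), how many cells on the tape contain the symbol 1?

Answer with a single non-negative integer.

Step 1: in state A at pos 0, read 0 -> (A,0)->write 1,move L,goto D. Now: state=D, head=-1, tape[-2..1]=0010 (head:  ^)
Step 2: in state D at pos -1, read 0 -> (D,0)->write 1,move R,goto C. Now: state=C, head=0, tape[-2..1]=0110 (head:   ^)
Step 3: in state C at pos 0, read 1 -> (C,1)->write 1,move L,goto A. Now: state=A, head=-1, tape[-2..1]=0110 (head:  ^)
Step 4: in state A at pos -1, read 1 -> (A,1)->write 1,move R,goto D. Now: state=D, head=0, tape[-2..1]=0110 (head:   ^)
Step 5: in state D at pos 0, read 1 -> (D,1)->write 1,move R,goto A. Now: state=A, head=1, tape[-2..2]=01100 (head:    ^)
Step 6: in state A at pos 1, read 0 -> (A,0)->write 1,move L,goto D. Now: state=D, head=0, tape[-2..2]=01110 (head:   ^)
Step 7: in state D at pos 0, read 1 -> (D,1)->write 1,move R,goto A. Now: state=A, head=1, tape[-2..2]=01110 (head:    ^)
Cells containing 1 after step 7: {-1, 0, 1} -> 3 cell(s)

Answer: 3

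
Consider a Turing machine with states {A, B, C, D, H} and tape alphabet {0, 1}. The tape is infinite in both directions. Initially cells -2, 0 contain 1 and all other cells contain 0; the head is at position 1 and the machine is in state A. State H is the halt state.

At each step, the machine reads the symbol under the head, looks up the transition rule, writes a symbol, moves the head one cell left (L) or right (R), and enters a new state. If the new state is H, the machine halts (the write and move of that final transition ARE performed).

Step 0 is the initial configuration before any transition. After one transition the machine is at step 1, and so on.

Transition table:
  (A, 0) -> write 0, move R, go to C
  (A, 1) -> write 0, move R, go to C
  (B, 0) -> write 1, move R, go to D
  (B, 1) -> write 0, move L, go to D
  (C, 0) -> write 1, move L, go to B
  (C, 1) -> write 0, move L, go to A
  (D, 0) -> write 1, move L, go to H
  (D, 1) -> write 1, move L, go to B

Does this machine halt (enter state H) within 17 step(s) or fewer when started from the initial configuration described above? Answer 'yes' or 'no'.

Step 1: in state A at pos 1, read 0 -> (A,0)->write 0,move R,goto C. Now: state=C, head=2, tape[-3..3]=0101000 (head:      ^)
Step 2: in state C at pos 2, read 0 -> (C,0)->write 1,move L,goto B. Now: state=B, head=1, tape[-3..3]=0101010 (head:     ^)
Step 3: in state B at pos 1, read 0 -> (B,0)->write 1,move R,goto D. Now: state=D, head=2, tape[-3..3]=0101110 (head:      ^)
Step 4: in state D at pos 2, read 1 -> (D,1)->write 1,move L,goto B. Now: state=B, head=1, tape[-3..3]=0101110 (head:     ^)
Step 5: in state B at pos 1, read 1 -> (B,1)->write 0,move L,goto D. Now: state=D, head=0, tape[-3..3]=0101010 (head:    ^)
Step 6: in state D at pos 0, read 1 -> (D,1)->write 1,move L,goto B. Now: state=B, head=-1, tape[-3..3]=0101010 (head:   ^)
Step 7: in state B at pos -1, read 0 -> (B,0)->write 1,move R,goto D. Now: state=D, head=0, tape[-3..3]=0111010 (head:    ^)
Step 8: in state D at pos 0, read 1 -> (D,1)->write 1,move L,goto B. Now: state=B, head=-1, tape[-3..3]=0111010 (head:   ^)
Step 9: in state B at pos -1, read 1 -> (B,1)->write 0,move L,goto D. Now: state=D, head=-2, tape[-3..3]=0101010 (head:  ^)
Step 10: in state D at pos -2, read 1 -> (D,1)->write 1,move L,goto B. Now: state=B, head=-3, tape[-4..3]=00101010 (head:  ^)
Step 11: in state B at pos -3, read 0 -> (B,0)->write 1,move R,goto D. Now: state=D, head=-2, tape[-4..3]=01101010 (head:   ^)
Step 12: in state D at pos -2, read 1 -> (D,1)->write 1,move L,goto B. Now: state=B, head=-3, tape[-4..3]=01101010 (head:  ^)
Step 13: in state B at pos -3, read 1 -> (B,1)->write 0,move L,goto D. Now: state=D, head=-4, tape[-5..3]=000101010 (head:  ^)
Step 14: in state D at pos -4, read 0 -> (D,0)->write 1,move L,goto H. Now: state=H, head=-5, tape[-6..3]=0010101010 (head:  ^)
State H reached at step 14; 14 <= 17 -> yes

Answer: yes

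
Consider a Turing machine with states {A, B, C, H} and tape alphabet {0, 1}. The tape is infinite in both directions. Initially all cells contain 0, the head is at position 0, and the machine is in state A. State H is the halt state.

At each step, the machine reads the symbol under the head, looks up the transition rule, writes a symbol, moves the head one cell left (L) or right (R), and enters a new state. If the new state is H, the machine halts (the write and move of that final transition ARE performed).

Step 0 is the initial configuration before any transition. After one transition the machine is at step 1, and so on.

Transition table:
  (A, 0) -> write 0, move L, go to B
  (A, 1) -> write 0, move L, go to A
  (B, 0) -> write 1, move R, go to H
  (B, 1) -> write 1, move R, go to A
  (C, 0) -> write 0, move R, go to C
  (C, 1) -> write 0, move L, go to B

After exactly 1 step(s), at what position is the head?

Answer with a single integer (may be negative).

Answer: -1

Derivation:
Step 1: in state A at pos 0, read 0 -> (A,0)->write 0,move L,goto B. Now: state=B, head=-1, tape[-2..1]=0000 (head:  ^)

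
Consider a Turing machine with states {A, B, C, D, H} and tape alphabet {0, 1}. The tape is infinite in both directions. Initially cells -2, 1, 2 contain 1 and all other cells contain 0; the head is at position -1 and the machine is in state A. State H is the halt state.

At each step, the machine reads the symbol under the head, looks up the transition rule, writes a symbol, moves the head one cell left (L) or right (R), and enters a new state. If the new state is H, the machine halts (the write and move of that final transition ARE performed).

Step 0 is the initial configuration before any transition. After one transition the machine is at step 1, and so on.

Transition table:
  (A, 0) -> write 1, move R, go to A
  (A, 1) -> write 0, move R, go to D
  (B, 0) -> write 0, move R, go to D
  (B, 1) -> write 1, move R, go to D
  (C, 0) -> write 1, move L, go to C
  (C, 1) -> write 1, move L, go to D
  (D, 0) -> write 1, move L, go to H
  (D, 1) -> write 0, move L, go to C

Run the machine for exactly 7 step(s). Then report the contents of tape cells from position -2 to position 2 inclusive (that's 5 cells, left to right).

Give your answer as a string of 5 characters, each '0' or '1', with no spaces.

Answer: 10110

Derivation:
Step 1: in state A at pos -1, read 0 -> (A,0)->write 1,move R,goto A. Now: state=A, head=0, tape[-3..3]=0110110 (head:    ^)
Step 2: in state A at pos 0, read 0 -> (A,0)->write 1,move R,goto A. Now: state=A, head=1, tape[-3..3]=0111110 (head:     ^)
Step 3: in state A at pos 1, read 1 -> (A,1)->write 0,move R,goto D. Now: state=D, head=2, tape[-3..3]=0111010 (head:      ^)
Step 4: in state D at pos 2, read 1 -> (D,1)->write 0,move L,goto C. Now: state=C, head=1, tape[-3..3]=0111000 (head:     ^)
Step 5: in state C at pos 1, read 0 -> (C,0)->write 1,move L,goto C. Now: state=C, head=0, tape[-3..3]=0111100 (head:    ^)
Step 6: in state C at pos 0, read 1 -> (C,1)->write 1,move L,goto D. Now: state=D, head=-1, tape[-3..3]=0111100 (head:   ^)
Step 7: in state D at pos -1, read 1 -> (D,1)->write 0,move L,goto C. Now: state=C, head=-2, tape[-3..3]=0101100 (head:  ^)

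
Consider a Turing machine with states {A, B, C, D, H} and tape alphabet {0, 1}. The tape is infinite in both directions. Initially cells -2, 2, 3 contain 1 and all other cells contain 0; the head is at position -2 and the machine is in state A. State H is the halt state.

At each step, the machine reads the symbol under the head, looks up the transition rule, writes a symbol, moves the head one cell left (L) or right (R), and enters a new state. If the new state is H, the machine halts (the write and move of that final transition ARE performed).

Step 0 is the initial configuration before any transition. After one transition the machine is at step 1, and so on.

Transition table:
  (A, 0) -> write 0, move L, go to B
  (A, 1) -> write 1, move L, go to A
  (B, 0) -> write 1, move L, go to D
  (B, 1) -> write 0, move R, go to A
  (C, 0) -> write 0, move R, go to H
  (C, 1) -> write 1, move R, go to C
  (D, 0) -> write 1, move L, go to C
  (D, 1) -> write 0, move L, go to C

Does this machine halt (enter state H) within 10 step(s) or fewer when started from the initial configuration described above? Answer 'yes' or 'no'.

Answer: yes

Derivation:
Step 1: in state A at pos -2, read 1 -> (A,1)->write 1,move L,goto A. Now: state=A, head=-3, tape[-4..4]=001000110 (head:  ^)
Step 2: in state A at pos -3, read 0 -> (A,0)->write 0,move L,goto B. Now: state=B, head=-4, tape[-5..4]=0001000110 (head:  ^)
Step 3: in state B at pos -4, read 0 -> (B,0)->write 1,move L,goto D. Now: state=D, head=-5, tape[-6..4]=00101000110 (head:  ^)
Step 4: in state D at pos -5, read 0 -> (D,0)->write 1,move L,goto C. Now: state=C, head=-6, tape[-7..4]=001101000110 (head:  ^)
Step 5: in state C at pos -6, read 0 -> (C,0)->write 0,move R,goto H. Now: state=H, head=-5, tape[-7..4]=001101000110 (head:   ^)
State H reached at step 5; 5 <= 10 -> yes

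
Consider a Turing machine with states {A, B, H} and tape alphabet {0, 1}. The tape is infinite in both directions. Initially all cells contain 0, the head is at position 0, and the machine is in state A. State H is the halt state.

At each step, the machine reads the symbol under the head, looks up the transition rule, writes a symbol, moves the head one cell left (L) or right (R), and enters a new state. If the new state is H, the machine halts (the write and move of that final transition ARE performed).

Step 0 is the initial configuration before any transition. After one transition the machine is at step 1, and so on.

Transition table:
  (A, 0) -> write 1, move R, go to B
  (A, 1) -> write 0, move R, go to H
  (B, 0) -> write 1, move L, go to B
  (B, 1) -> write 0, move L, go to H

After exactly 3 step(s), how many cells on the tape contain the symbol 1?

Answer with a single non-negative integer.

Answer: 1

Derivation:
Step 1: in state A at pos 0, read 0 -> (A,0)->write 1,move R,goto B. Now: state=B, head=1, tape[-1..2]=0100 (head:   ^)
Step 2: in state B at pos 1, read 0 -> (B,0)->write 1,move L,goto B. Now: state=B, head=0, tape[-1..2]=0110 (head:  ^)
Step 3: in state B at pos 0, read 1 -> (B,1)->write 0,move L,goto H. Now: state=H, head=-1, tape[-2..2]=00010 (head:  ^)
Cells containing 1 after step 3: {1} -> 1 cell(s)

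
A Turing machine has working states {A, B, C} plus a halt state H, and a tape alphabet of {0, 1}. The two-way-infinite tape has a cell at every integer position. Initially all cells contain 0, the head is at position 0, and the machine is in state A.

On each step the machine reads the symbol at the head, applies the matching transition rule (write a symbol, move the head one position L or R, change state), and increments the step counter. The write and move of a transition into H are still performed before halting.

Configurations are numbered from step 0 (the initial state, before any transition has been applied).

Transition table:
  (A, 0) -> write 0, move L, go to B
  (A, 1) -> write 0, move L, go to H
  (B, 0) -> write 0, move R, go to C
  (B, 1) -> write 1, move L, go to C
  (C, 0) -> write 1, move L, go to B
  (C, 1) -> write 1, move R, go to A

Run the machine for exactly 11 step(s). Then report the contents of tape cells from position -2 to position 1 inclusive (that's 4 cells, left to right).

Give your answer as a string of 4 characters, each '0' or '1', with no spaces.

Step 1: in state A at pos 0, read 0 -> (A,0)->write 0,move L,goto B. Now: state=B, head=-1, tape[-2..1]=0000 (head:  ^)
Step 2: in state B at pos -1, read 0 -> (B,0)->write 0,move R,goto C. Now: state=C, head=0, tape[-2..1]=0000 (head:   ^)
Step 3: in state C at pos 0, read 0 -> (C,0)->write 1,move L,goto B. Now: state=B, head=-1, tape[-2..1]=0010 (head:  ^)
Step 4: in state B at pos -1, read 0 -> (B,0)->write 0,move R,goto C. Now: state=C, head=0, tape[-2..1]=0010 (head:   ^)
Step 5: in state C at pos 0, read 1 -> (C,1)->write 1,move R,goto A. Now: state=A, head=1, tape[-2..2]=00100 (head:    ^)
Step 6: in state A at pos 1, read 0 -> (A,0)->write 0,move L,goto B. Now: state=B, head=0, tape[-2..2]=00100 (head:   ^)
Step 7: in state B at pos 0, read 1 -> (B,1)->write 1,move L,goto C. Now: state=C, head=-1, tape[-2..2]=00100 (head:  ^)
Step 8: in state C at pos -1, read 0 -> (C,0)->write 1,move L,goto B. Now: state=B, head=-2, tape[-3..2]=001100 (head:  ^)
Step 9: in state B at pos -2, read 0 -> (B,0)->write 0,move R,goto C. Now: state=C, head=-1, tape[-3..2]=001100 (head:   ^)
Step 10: in state C at pos -1, read 1 -> (C,1)->write 1,move R,goto A. Now: state=A, head=0, tape[-3..2]=001100 (head:    ^)
Step 11: in state A at pos 0, read 1 -> (A,1)->write 0,move L,goto H. Now: state=H, head=-1, tape[-3..2]=001000 (head:   ^)

Answer: 0100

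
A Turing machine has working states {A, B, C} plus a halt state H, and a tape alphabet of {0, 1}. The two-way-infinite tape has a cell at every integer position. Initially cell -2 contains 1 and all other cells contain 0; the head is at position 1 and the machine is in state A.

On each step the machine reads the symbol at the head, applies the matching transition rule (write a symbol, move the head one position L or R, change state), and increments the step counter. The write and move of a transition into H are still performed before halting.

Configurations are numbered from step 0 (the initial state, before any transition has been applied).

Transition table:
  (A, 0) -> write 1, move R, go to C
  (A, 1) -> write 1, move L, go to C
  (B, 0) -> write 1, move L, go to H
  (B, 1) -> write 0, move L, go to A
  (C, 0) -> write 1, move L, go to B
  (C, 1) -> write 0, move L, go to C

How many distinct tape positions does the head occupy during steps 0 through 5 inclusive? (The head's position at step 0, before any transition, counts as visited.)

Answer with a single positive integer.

Step 1: in state A at pos 1, read 0 -> (A,0)->write 1,move R,goto C. Now: state=C, head=2, tape[-3..3]=0100100 (head:      ^)
Step 2: in state C at pos 2, read 0 -> (C,0)->write 1,move L,goto B. Now: state=B, head=1, tape[-3..3]=0100110 (head:     ^)
Step 3: in state B at pos 1, read 1 -> (B,1)->write 0,move L,goto A. Now: state=A, head=0, tape[-3..3]=0100010 (head:    ^)
Step 4: in state A at pos 0, read 0 -> (A,0)->write 1,move R,goto C. Now: state=C, head=1, tape[-3..3]=0101010 (head:     ^)
Step 5: in state C at pos 1, read 0 -> (C,0)->write 1,move L,goto B. Now: state=B, head=0, tape[-3..3]=0101110 (head:    ^)
Head positions at steps 0..5: starting at 1, distinct positions visited = {0, 1, 2} -> 3 position(s)

Answer: 3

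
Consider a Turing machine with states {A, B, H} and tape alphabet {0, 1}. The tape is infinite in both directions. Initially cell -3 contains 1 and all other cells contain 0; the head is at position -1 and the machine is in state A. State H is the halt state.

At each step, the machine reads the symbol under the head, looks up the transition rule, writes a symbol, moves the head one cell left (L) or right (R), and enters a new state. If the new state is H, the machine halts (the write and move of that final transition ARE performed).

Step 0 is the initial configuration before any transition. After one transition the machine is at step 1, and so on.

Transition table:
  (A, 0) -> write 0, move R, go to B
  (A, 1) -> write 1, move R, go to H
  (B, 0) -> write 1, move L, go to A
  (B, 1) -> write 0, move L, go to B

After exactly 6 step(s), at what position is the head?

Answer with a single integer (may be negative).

Step 1: in state A at pos -1, read 0 -> (A,0)->write 0,move R,goto B. Now: state=B, head=0, tape[-4..1]=010000 (head:     ^)
Step 2: in state B at pos 0, read 0 -> (B,0)->write 1,move L,goto A. Now: state=A, head=-1, tape[-4..1]=010010 (head:    ^)
Step 3: in state A at pos -1, read 0 -> (A,0)->write 0,move R,goto B. Now: state=B, head=0, tape[-4..1]=010010 (head:     ^)
Step 4: in state B at pos 0, read 1 -> (B,1)->write 0,move L,goto B. Now: state=B, head=-1, tape[-4..1]=010000 (head:    ^)
Step 5: in state B at pos -1, read 0 -> (B,0)->write 1,move L,goto A. Now: state=A, head=-2, tape[-4..1]=010100 (head:   ^)
Step 6: in state A at pos -2, read 0 -> (A,0)->write 0,move R,goto B. Now: state=B, head=-1, tape[-4..1]=010100 (head:    ^)

Answer: -1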